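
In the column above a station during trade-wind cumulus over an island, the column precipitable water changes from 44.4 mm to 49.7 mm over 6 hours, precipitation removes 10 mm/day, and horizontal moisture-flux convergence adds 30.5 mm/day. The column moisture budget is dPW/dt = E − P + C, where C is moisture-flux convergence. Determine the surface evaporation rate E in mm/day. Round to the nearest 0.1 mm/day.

dPW/dt = (49.7 − 44.4) mm / (6/24 day) = +21.200 mm/day.
E = dPW/dt + P − C = (+21.200) + 10 − (30.5) = 0.7 mm/day.

E ≈ 0.7 mm/day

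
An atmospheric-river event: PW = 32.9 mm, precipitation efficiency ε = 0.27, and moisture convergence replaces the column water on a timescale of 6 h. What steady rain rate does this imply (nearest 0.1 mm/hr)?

R ≈ 1.5 mm/hr

Each overturning extracts ε × PW = 0.27 × 32.9 = 8.883 mm.
Rate = ε·PW / τ = 8.883 / 6 h = 1.5 mm/hr.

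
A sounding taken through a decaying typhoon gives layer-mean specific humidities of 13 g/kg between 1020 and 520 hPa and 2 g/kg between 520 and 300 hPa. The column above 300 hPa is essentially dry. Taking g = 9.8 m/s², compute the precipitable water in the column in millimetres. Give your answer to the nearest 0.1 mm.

PW ≈ 70.8 mm

Precipitable water is the column-integrated vapour mass per unit area: PW = (1/g) Σ q̄ Δp, with q in kg/kg and Δp in Pa (1 kg/m² of water = 1 mm).
Layer 1020–520 hPa: Δp = 500 hPa = 50000 Pa, q̄ = 0.013 kg/kg → 0.013 × 50000 / 9.8 = 66.33 mm
Layer 520–300 hPa: Δp = 220 hPa = 22000 Pa, q̄ = 0.002 kg/kg → 0.002 × 22000 / 9.8 = 4.49 mm
PW = 66.33 + 4.49 = 70.82 ≈ 70.8 mm.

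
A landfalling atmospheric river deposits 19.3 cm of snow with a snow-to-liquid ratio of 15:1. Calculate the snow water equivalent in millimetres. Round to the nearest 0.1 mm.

SWE = snow depth / ratio = 19.3 cm / 15 = 1.287 cm = 12.9 mm.

SWE ≈ 12.9 mm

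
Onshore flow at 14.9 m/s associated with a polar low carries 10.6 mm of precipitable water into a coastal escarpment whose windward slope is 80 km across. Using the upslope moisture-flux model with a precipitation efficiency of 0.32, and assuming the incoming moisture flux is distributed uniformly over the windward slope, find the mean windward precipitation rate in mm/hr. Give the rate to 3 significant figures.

R ≈ 2.27 mm/hr

Incoming column moisture flux per unit ridge length: F = V × PW = 14.9 × 10.6 = 157.94 mm·m/s.
Spread over the 80 km slope with efficiency ε = 0.32: R = ε·F/W = 0.32 × 157.94 / 80000 m = 6.318e-04 mm/s.
R = 6.318e-04 × 3600 = 2.27 mm/hr.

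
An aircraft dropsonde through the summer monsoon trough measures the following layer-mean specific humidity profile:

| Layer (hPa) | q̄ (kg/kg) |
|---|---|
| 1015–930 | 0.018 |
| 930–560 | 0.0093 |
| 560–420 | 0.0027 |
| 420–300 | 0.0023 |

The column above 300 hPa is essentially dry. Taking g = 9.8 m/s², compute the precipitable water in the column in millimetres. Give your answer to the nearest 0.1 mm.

PW ≈ 57.4 mm

Precipitable water is the column-integrated vapour mass per unit area: PW = (1/g) Σ q̄ Δp, with q in kg/kg and Δp in Pa (1 kg/m² of water = 1 mm).
Layer 1015–930 hPa: Δp = 85 hPa = 8500 Pa, q̄ = 0.018 kg/kg → 0.018 × 8500 / 9.8 = 15.61 mm
Layer 930–560 hPa: Δp = 370 hPa = 37000 Pa, q̄ = 0.0093 kg/kg → 0.0093 × 37000 / 9.8 = 35.11 mm
Layer 560–420 hPa: Δp = 140 hPa = 14000 Pa, q̄ = 0.0027 kg/kg → 0.0027 × 14000 / 9.8 = 3.86 mm
Layer 420–300 hPa: Δp = 120 hPa = 12000 Pa, q̄ = 0.0023 kg/kg → 0.0023 × 12000 / 9.8 = 2.82 mm
PW = 15.61 + 35.11 + 3.86 + 2.82 = 57.40 ≈ 57.4 mm.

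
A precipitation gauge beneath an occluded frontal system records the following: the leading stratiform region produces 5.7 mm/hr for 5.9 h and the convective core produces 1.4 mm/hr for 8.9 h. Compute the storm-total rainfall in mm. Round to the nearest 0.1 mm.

total ≈ 46.1 mm

Total = Σ Rᵢ Δtᵢ = 5.7 × 5.9 + 1.4 × 8.9
      = 33.63 + 12.46 = 46.1 mm.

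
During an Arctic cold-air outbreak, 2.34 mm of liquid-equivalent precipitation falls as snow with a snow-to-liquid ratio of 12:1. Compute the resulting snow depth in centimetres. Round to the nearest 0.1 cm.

snow depth ≈ 2.8 cm

Snow depth = liquid × ratio = 2.34 mm × 12 = 28.08 mm = 2.8 cm.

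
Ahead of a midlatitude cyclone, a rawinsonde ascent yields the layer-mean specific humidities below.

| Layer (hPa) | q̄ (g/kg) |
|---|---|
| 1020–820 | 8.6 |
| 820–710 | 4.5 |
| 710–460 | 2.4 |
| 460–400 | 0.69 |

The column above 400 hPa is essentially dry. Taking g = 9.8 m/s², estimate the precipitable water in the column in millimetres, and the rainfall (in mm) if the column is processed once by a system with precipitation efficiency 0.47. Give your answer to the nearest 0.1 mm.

PW ≈ 29.1 mm; rainfall ≈ 13.7 mm

Precipitable water is the column-integrated vapour mass per unit area: PW = (1/g) Σ q̄ Δp, with q in kg/kg and Δp in Pa (1 kg/m² of water = 1 mm).
Layer 1020–820 hPa: Δp = 200 hPa = 20000 Pa, q̄ = 0.0086 kg/kg → 0.0086 × 20000 / 9.8 = 17.55 mm
Layer 820–710 hPa: Δp = 110 hPa = 11000 Pa, q̄ = 0.0045 kg/kg → 0.0045 × 11000 / 9.8 = 5.05 mm
Layer 710–460 hPa: Δp = 250 hPa = 25000 Pa, q̄ = 0.0024 kg/kg → 0.0024 × 25000 / 9.8 = 6.12 mm
Layer 460–400 hPa: Δp = 60 hPa = 6000 Pa, q̄ = 0.00069 kg/kg → 0.00069 × 6000 / 9.8 = 0.42 mm
PW = 17.55 + 5.05 + 6.12 + 0.42 = 29.14 ≈ 29.1 mm.
Rainfall = ε × PW = 0.47 × 29.1 = 13.7 mm.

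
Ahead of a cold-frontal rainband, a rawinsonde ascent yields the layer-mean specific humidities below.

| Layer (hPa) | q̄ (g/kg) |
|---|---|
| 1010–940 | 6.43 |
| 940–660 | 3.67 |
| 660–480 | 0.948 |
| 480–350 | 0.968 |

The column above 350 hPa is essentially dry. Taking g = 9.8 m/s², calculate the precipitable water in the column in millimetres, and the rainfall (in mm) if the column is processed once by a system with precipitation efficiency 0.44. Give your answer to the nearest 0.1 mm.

Precipitable water is the column-integrated vapour mass per unit area: PW = (1/g) Σ q̄ Δp, with q in kg/kg and Δp in Pa (1 kg/m² of water = 1 mm).
Layer 1010–940 hPa: Δp = 70 hPa = 7000 Pa, q̄ = 0.00643 kg/kg → 0.00643 × 7000 / 9.8 = 4.59 mm
Layer 940–660 hPa: Δp = 280 hPa = 28000 Pa, q̄ = 0.00367 kg/kg → 0.00367 × 28000 / 9.8 = 10.49 mm
Layer 660–480 hPa: Δp = 180 hPa = 18000 Pa, q̄ = 0.000948 kg/kg → 0.000948 × 18000 / 9.8 = 1.74 mm
Layer 480–350 hPa: Δp = 130 hPa = 13000 Pa, q̄ = 0.000968 kg/kg → 0.000968 × 13000 / 9.8 = 1.28 mm
PW = 4.59 + 10.49 + 1.74 + 1.28 = 18.10 ≈ 18.1 mm.
Rainfall = ε × PW = 0.44 × 18.1 = 8.0 mm.

PW ≈ 18.1 mm; rainfall ≈ 8.0 mm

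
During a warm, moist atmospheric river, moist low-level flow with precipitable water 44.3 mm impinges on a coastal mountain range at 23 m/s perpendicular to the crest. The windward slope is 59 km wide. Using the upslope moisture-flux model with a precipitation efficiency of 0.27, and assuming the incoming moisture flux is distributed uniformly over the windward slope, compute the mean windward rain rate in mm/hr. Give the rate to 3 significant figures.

Incoming column moisture flux per unit ridge length: F = V × PW = 23 × 44.3 = 1018.9 mm·m/s.
Spread over the 59 km slope with efficiency ε = 0.27: R = ε·F/W = 0.27 × 1018.9 / 59000 m = 4.663e-03 mm/s.
R = 4.663e-03 × 3600 = 16.8 mm/hr.

R ≈ 16.8 mm/hr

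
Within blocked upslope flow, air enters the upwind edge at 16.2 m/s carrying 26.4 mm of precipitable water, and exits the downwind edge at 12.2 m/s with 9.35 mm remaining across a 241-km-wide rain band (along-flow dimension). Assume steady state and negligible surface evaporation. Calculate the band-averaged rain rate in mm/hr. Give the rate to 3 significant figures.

R ≈ 4.68 mm/hr

Column moisture flux per unit crosswind length is F = V × PW.
Inflow: F_in = 16.2 × 26.4 = 427.68 mm·m/s
Outflow: F_out = 12.2 × 9.35 = 114.07 mm·m/s
Steady-state rate R = (F_in − F_out)/L = (427.68 − 114.07) / 241000 m = 1.301e-03 mm/s.
R = 1.301e-03 × 3600 = 4.68 mm/hr.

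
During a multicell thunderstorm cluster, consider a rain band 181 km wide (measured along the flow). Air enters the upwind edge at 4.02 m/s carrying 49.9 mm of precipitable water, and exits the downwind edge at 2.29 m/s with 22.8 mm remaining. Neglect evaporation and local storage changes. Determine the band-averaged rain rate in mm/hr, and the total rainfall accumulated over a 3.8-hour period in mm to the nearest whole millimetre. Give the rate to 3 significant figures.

Column moisture flux per unit crosswind length is F = V × PW.
Inflow: F_in = 4.02 × 49.9 = 200.598 mm·m/s
Outflow: F_out = 2.29 × 22.8 = 52.212 mm·m/s
Steady-state rate R = (F_in − F_out)/L = (200.598 − 52.212) / 181000 m = 8.198e-04 mm/s.
R = 8.198e-04 × 3600 = 2.95 mm/hr.
Over 3.8 h: total = 2.95 × 3.8 = 11.21 ≈ 11 mm.

R ≈ 2.95 mm/hr; total ≈ 11 mm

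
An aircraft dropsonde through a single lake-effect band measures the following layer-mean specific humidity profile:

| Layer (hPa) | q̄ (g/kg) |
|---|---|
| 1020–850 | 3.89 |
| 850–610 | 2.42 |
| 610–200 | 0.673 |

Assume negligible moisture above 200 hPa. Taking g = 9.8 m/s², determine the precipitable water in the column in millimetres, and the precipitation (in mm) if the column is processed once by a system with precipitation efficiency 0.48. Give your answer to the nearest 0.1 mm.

PW ≈ 15.5 mm; precipitation ≈ 7.4 mm

Precipitable water is the column-integrated vapour mass per unit area: PW = (1/g) Σ q̄ Δp, with q in kg/kg and Δp in Pa (1 kg/m² of water = 1 mm).
Layer 1020–850 hPa: Δp = 170 hPa = 17000 Pa, q̄ = 0.00389 kg/kg → 0.00389 × 17000 / 9.8 = 6.75 mm
Layer 850–610 hPa: Δp = 240 hPa = 24000 Pa, q̄ = 0.00242 kg/kg → 0.00242 × 24000 / 9.8 = 5.93 mm
Layer 610–200 hPa: Δp = 410 hPa = 41000 Pa, q̄ = 0.000673 kg/kg → 0.000673 × 41000 / 9.8 = 2.82 mm
PW = 6.75 + 5.93 + 2.82 = 15.50 ≈ 15.5 mm.
Precipitation = ε × PW = 0.48 × 15.5 = 7.4 mm.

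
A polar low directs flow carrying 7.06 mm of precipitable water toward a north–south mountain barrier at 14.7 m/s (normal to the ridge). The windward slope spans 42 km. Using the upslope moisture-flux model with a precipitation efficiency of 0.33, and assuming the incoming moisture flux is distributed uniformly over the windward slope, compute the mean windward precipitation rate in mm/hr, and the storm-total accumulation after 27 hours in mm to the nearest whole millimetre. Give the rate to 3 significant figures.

Incoming column moisture flux per unit ridge length: F = V × PW = 14.7 × 7.06 = 103.782 mm·m/s.
Spread over the 42 km slope with efficiency ε = 0.33: R = ε·F/W = 0.33 × 103.782 / 42000 m = 8.154e-04 mm/s.
R = 8.154e-04 × 3600 = 2.94 mm/hr.
Over 27 h: total = 2.94 × 27 = 79.38 ≈ 79 mm.

R ≈ 2.94 mm/hr; total ≈ 79 mm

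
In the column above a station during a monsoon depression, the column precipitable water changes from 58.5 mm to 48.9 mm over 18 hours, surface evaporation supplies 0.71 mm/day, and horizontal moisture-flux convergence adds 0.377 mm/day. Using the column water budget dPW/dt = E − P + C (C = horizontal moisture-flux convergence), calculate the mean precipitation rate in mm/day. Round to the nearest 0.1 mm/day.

dPW/dt = (48.9 − 58.5) mm / (18/24 day) = -12.800 mm/day.
P = E + C − dPW/dt = 0.71 + (0.377) − (-12.800) = 13.9 mm/day.

P ≈ 13.9 mm/day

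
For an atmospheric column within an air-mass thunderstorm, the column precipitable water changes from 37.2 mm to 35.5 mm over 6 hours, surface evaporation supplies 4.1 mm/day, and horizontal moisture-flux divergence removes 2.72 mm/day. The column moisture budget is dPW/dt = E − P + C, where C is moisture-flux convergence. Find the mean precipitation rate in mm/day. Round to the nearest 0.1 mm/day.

P ≈ 8.2 mm/day

dPW/dt = (35.5 − 37.2) mm / (6/24 day) = -6.800 mm/day.
P = E + C − dPW/dt = 4.1 + (-2.72) − (-6.800) = 8.2 mm/day.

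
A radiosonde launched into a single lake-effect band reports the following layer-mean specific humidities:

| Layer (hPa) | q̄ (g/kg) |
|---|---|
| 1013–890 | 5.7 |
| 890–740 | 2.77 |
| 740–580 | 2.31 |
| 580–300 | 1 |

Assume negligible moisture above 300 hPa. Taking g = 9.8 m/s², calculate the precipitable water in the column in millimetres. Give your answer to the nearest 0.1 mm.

Precipitable water is the column-integrated vapour mass per unit area: PW = (1/g) Σ q̄ Δp, with q in kg/kg and Δp in Pa (1 kg/m² of water = 1 mm).
Layer 1013–890 hPa: Δp = 123 hPa = 12300 Pa, q̄ = 0.0057 kg/kg → 0.0057 × 12300 / 9.8 = 7.15 mm
Layer 890–740 hPa: Δp = 150 hPa = 15000 Pa, q̄ = 0.00277 kg/kg → 0.00277 × 15000 / 9.8 = 4.24 mm
Layer 740–580 hPa: Δp = 160 hPa = 16000 Pa, q̄ = 0.00231 kg/kg → 0.00231 × 16000 / 9.8 = 3.77 mm
Layer 580–300 hPa: Δp = 280 hPa = 28000 Pa, q̄ = 0.001 kg/kg → 0.001 × 28000 / 9.8 = 2.86 mm
PW = 7.15 + 4.24 + 3.77 + 2.86 = 18.02 ≈ 18.0 mm.

PW ≈ 18.0 mm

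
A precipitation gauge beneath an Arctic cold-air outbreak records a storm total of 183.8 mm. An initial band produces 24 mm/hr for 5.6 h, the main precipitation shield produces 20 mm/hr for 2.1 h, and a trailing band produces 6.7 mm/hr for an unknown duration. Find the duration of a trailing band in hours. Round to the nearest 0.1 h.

duration ≈ 1.1 h

Known phases: 24 × 5.6 + 20 × 2.1 = 134.4 + 42 = 176.4 mm.
Remaining depth = 183.8 − 176.4 = 7.4 mm.
Duration = 7.4 / 6.7 = 1.1 h.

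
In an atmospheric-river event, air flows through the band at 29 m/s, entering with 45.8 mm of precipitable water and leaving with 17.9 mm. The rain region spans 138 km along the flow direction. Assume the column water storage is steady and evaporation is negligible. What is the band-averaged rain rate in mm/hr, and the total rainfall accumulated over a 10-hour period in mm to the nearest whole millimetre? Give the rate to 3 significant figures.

R ≈ 21.1 mm/hr; total ≈ 211 mm

Column moisture flux per unit crosswind length is F = V × PW.
Inflow: F_in = 29 × 45.8 = 1328.2 mm·m/s
Outflow: F_out = 29 × 17.9 = 519.1 mm·m/s
Steady-state rate R = (F_in − F_out)/L = (1328.2 − 519.1) / 138000 m = 5.863e-03 mm/s.
R = 5.863e-03 × 3600 = 21.1 mm/hr.
Over 10 h: total = 21.1 × 10 = 211 mm.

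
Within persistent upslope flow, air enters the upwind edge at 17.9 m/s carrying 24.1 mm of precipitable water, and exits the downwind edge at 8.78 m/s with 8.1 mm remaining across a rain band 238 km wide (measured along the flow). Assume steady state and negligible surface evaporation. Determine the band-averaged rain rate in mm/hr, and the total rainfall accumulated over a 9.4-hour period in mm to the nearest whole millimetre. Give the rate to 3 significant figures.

R ≈ 5.45 mm/hr; total ≈ 51 mm

Column moisture flux per unit crosswind length is F = V × PW.
Inflow: F_in = 17.9 × 24.1 = 431.39 mm·m/s
Outflow: F_out = 8.78 × 8.1 = 71.118 mm·m/s
Steady-state rate R = (F_in − F_out)/L = (431.39 − 71.118) / 238000 m = 1.514e-03 mm/s.
R = 1.514e-03 × 3600 = 5.45 mm/hr.
Over 9.4 h: total = 5.45 × 9.4 = 51.23 ≈ 51 mm.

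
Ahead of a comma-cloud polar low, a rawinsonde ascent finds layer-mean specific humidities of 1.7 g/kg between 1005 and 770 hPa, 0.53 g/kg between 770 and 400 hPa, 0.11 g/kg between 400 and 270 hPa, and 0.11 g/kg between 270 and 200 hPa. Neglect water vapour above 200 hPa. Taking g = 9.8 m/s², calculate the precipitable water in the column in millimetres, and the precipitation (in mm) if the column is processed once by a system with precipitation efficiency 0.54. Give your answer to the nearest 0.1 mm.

PW ≈ 6.3 mm; precipitation ≈ 3.4 mm

Precipitable water is the column-integrated vapour mass per unit area: PW = (1/g) Σ q̄ Δp, with q in kg/kg and Δp in Pa (1 kg/m² of water = 1 mm).
Layer 1005–770 hPa: Δp = 235 hPa = 23500 Pa, q̄ = 0.0017 kg/kg → 0.0017 × 23500 / 9.8 = 4.08 mm
Layer 770–400 hPa: Δp = 370 hPa = 37000 Pa, q̄ = 0.00053 kg/kg → 0.00053 × 37000 / 9.8 = 2.00 mm
Layer 400–270 hPa: Δp = 130 hPa = 13000 Pa, q̄ = 0.00011 kg/kg → 0.00011 × 13000 / 9.8 = 0.15 mm
Layer 270–200 hPa: Δp = 70 hPa = 7000 Pa, q̄ = 0.00011 kg/kg → 0.00011 × 7000 / 9.8 = 0.08 mm
PW = 4.08 + 2.00 + 0.15 + 0.08 = 6.31 ≈ 6.3 mm.
Precipitation = ε × PW = 0.54 × 6.3 = 3.4 mm.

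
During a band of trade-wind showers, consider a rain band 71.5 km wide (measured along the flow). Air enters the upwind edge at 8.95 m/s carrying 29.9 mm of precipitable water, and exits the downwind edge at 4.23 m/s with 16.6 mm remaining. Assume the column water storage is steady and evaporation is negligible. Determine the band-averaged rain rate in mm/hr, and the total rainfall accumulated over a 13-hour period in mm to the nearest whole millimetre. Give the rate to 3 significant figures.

R ≈ 9.94 mm/hr; total ≈ 129 mm

Column moisture flux per unit crosswind length is F = V × PW.
Inflow: F_in = 8.95 × 29.9 = 267.605 mm·m/s
Outflow: F_out = 4.23 × 16.6 = 70.218 mm·m/s
Steady-state rate R = (F_in − F_out)/L = (267.605 − 70.218) / 71500 m = 2.761e-03 mm/s.
R = 2.761e-03 × 3600 = 9.94 mm/hr.
Over 13 h: total = 9.94 × 13 = 129.22 ≈ 129 mm.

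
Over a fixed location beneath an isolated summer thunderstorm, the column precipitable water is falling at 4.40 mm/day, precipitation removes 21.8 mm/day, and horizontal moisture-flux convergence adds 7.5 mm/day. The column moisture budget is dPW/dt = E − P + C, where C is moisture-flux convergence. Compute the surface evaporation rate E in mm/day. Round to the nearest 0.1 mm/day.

dPW/dt = -4.40 mm/day.
E = dPW/dt + P − C = (-4.40) + 21.8 − (7.5) = 9.9 mm/day.

E ≈ 9.9 mm/day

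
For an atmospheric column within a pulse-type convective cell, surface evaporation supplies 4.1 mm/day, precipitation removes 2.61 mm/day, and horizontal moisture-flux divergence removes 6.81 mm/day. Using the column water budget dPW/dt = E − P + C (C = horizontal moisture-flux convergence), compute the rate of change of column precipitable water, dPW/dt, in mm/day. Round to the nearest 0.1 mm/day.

dPW/dt ≈ -5.3 mm/day

dPW/dt = E − P + C = 4.1 − 2.61 + (-6.81) = -5.3 mm/day.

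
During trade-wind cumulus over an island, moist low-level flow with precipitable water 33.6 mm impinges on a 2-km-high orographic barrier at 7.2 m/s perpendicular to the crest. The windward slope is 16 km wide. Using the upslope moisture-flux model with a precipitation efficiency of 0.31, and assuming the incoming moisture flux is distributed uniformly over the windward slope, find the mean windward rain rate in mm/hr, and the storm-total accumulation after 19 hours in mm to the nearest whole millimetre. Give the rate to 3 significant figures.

Incoming column moisture flux per unit ridge length: F = V × PW = 7.2 × 33.6 = 241.92 mm·m/s.
Spread over the 16 km slope with efficiency ε = 0.31: R = ε·F/W = 0.31 × 241.92 / 16000 m = 4.687e-03 mm/s.
R = 4.687e-03 × 3600 = 16.9 mm/hr.
Over 19 h: total = 16.9 × 19 = 321.1 ≈ 321 mm.

R ≈ 16.9 mm/hr; total ≈ 321 mm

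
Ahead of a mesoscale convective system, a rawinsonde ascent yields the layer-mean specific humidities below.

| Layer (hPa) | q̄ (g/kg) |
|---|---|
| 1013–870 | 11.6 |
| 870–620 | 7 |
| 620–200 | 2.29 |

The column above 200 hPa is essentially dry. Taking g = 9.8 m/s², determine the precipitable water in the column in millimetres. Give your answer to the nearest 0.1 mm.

PW ≈ 44.6 mm

Precipitable water is the column-integrated vapour mass per unit area: PW = (1/g) Σ q̄ Δp, with q in kg/kg and Δp in Pa (1 kg/m² of water = 1 mm).
Layer 1013–870 hPa: Δp = 143 hPa = 14300 Pa, q̄ = 0.0116 kg/kg → 0.0116 × 14300 / 9.8 = 16.93 mm
Layer 870–620 hPa: Δp = 250 hPa = 25000 Pa, q̄ = 0.007 kg/kg → 0.007 × 25000 / 9.8 = 17.86 mm
Layer 620–200 hPa: Δp = 420 hPa = 42000 Pa, q̄ = 0.00229 kg/kg → 0.00229 × 42000 / 9.8 = 9.81 mm
PW = 16.93 + 17.86 + 9.81 = 44.60 ≈ 44.6 mm.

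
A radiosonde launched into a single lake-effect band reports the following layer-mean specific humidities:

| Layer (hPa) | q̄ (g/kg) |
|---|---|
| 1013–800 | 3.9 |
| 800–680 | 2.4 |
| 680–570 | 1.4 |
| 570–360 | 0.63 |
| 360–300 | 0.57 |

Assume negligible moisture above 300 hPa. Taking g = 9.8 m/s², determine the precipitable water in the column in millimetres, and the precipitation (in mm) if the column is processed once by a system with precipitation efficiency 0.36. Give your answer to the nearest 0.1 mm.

PW ≈ 14.7 mm; precipitation ≈ 5.3 mm

Precipitable water is the column-integrated vapour mass per unit area: PW = (1/g) Σ q̄ Δp, with q in kg/kg and Δp in Pa (1 kg/m² of water = 1 mm).
Layer 1013–800 hPa: Δp = 213 hPa = 21300 Pa, q̄ = 0.0039 kg/kg → 0.0039 × 21300 / 9.8 = 8.48 mm
Layer 800–680 hPa: Δp = 120 hPa = 12000 Pa, q̄ = 0.0024 kg/kg → 0.0024 × 12000 / 9.8 = 2.94 mm
Layer 680–570 hPa: Δp = 110 hPa = 11000 Pa, q̄ = 0.0014 kg/kg → 0.0014 × 11000 / 9.8 = 1.57 mm
Layer 570–360 hPa: Δp = 210 hPa = 21000 Pa, q̄ = 0.00063 kg/kg → 0.00063 × 21000 / 9.8 = 1.35 mm
Layer 360–300 hPa: Δp = 60 hPa = 6000 Pa, q̄ = 0.00057 kg/kg → 0.00057 × 6000 / 9.8 = 0.35 mm
PW = 8.48 + 2.94 + 1.57 + 1.35 + 0.35 = 14.69 ≈ 14.7 mm.
Precipitation = ε × PW = 0.36 × 14.7 = 5.3 mm.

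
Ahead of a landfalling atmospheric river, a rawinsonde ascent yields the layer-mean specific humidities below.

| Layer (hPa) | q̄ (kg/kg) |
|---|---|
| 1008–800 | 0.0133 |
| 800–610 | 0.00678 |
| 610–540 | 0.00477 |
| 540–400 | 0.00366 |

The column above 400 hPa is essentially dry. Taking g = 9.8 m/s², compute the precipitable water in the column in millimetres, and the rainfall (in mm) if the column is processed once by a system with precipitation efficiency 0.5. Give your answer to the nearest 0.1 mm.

PW ≈ 50.0 mm; rainfall ≈ 25.0 mm

Precipitable water is the column-integrated vapour mass per unit area: PW = (1/g) Σ q̄ Δp, with q in kg/kg and Δp in Pa (1 kg/m² of water = 1 mm).
Layer 1008–800 hPa: Δp = 208 hPa = 20800 Pa, q̄ = 0.0133 kg/kg → 0.0133 × 20800 / 9.8 = 28.23 mm
Layer 800–610 hPa: Δp = 190 hPa = 19000 Pa, q̄ = 0.00678 kg/kg → 0.00678 × 19000 / 9.8 = 13.14 mm
Layer 610–540 hPa: Δp = 70 hPa = 7000 Pa, q̄ = 0.00477 kg/kg → 0.00477 × 7000 / 9.8 = 3.41 mm
Layer 540–400 hPa: Δp = 140 hPa = 14000 Pa, q̄ = 0.00366 kg/kg → 0.00366 × 14000 / 9.8 = 5.23 mm
PW = 28.23 + 13.14 + 3.41 + 5.23 = 50.01 ≈ 50.0 mm.
Rainfall = ε × PW = 0.5 × 50.0 = 25.0 mm.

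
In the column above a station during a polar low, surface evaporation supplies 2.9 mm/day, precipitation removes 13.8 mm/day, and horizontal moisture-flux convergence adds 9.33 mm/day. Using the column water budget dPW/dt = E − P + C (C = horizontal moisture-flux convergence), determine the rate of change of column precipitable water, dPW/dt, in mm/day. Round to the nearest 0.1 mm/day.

dPW/dt ≈ -1.6 mm/day

dPW/dt = E − P + C = 2.9 − 13.8 + (9.33) = -1.6 mm/day.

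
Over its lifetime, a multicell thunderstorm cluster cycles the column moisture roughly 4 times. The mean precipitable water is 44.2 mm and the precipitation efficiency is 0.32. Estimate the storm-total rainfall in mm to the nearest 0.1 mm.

Each cycle deposits ε × PW = 0.32 × 44.2 = 14.144 mm.
Over 4 cycles: 4 × 14.144 = 56.6 mm.

rainfall ≈ 56.6 mm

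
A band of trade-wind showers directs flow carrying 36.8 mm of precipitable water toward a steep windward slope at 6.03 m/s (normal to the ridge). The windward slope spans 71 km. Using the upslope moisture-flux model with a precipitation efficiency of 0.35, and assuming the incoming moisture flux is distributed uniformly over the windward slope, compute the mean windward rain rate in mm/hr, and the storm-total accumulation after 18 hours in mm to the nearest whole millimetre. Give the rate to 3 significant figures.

R ≈ 3.94 mm/hr; total ≈ 71 mm

Incoming column moisture flux per unit ridge length: F = V × PW = 6.03 × 36.8 = 221.904 mm·m/s.
Spread over the 71 km slope with efficiency ε = 0.35: R = ε·F/W = 0.35 × 221.904 / 71000 m = 1.094e-03 mm/s.
R = 1.094e-03 × 3600 = 3.94 mm/hr.
Over 18 h: total = 3.94 × 18 = 70.92 ≈ 71 mm.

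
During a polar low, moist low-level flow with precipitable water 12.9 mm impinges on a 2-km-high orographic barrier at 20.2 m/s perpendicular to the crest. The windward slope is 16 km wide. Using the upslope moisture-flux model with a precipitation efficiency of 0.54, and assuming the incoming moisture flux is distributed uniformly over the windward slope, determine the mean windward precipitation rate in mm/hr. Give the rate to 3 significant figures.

Incoming column moisture flux per unit ridge length: F = V × PW = 20.2 × 12.9 = 260.58 mm·m/s.
Spread over the 16 km slope with efficiency ε = 0.54: R = ε·F/W = 0.54 × 260.58 / 16000 m = 8.795e-03 mm/s.
R = 8.795e-03 × 3600 = 31.7 mm/hr.

R ≈ 31.7 mm/hr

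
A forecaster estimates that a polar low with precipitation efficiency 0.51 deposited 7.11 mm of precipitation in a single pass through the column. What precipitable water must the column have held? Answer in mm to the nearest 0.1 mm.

PW ≈ 13.9 mm

PW = precipitation / ε = 7.11 / 0.51 = 13.9 mm.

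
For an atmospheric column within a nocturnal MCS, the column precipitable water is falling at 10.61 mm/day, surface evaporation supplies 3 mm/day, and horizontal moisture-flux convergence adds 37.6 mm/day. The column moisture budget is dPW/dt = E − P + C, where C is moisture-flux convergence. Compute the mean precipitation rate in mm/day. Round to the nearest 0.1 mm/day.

dPW/dt = -10.61 mm/day.
P = E + C − dPW/dt = 3 + (37.6) − (-10.61) = 51.2 mm/day.

P ≈ 51.2 mm/day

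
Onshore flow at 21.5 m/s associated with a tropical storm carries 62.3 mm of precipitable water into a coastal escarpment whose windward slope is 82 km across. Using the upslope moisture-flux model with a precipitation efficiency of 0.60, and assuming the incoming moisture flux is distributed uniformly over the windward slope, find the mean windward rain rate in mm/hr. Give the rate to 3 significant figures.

R ≈ 35.3 mm/hr

Incoming column moisture flux per unit ridge length: F = V × PW = 21.5 × 62.3 = 1339.45 mm·m/s.
Spread over the 82 km slope with efficiency ε = 0.60: R = ε·F/W = 0.60 × 1339.45 / 82000 m = 9.801e-03 mm/s.
R = 9.801e-03 × 3600 = 35.3 mm/hr.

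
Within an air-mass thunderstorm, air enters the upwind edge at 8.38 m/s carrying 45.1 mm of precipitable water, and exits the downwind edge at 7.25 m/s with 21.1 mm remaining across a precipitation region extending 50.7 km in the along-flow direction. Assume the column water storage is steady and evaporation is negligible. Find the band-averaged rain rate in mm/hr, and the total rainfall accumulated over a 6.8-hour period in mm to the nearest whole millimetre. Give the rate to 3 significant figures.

R ≈ 16.0 mm/hr; total ≈ 109 mm

Column moisture flux per unit crosswind length is F = V × PW.
Inflow: F_in = 8.38 × 45.1 = 377.938 mm·m/s
Outflow: F_out = 7.25 × 21.1 = 152.975 mm·m/s
Steady-state rate R = (F_in − F_out)/L = (377.938 − 152.975) / 50700 m = 4.437e-03 mm/s.
R = 4.437e-03 × 3600 = 16.0 mm/hr.
Over 6.8 h: total = 16.0 × 6.8 = 108.8 ≈ 109 mm.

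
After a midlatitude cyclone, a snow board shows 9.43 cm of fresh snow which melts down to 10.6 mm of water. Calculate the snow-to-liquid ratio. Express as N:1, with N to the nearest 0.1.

Ratio = snow depth / SWE = 94.3 mm / 10.6 mm = 8.9, i.e. 8.9:1.

ratio ≈ 8.9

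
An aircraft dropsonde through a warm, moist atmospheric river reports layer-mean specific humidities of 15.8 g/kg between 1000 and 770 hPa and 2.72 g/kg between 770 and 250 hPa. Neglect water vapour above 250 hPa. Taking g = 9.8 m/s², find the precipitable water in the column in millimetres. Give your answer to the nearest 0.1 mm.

Precipitable water is the column-integrated vapour mass per unit area: PW = (1/g) Σ q̄ Δp, with q in kg/kg and Δp in Pa (1 kg/m² of water = 1 mm).
Layer 1000–770 hPa: Δp = 230 hPa = 23000 Pa, q̄ = 0.0158 kg/kg → 0.0158 × 23000 / 9.8 = 37.08 mm
Layer 770–250 hPa: Δp = 520 hPa = 52000 Pa, q̄ = 0.00272 kg/kg → 0.00272 × 52000 / 9.8 = 14.43 mm
PW = 37.08 + 14.43 = 51.51 ≈ 51.5 mm.

PW ≈ 51.5 mm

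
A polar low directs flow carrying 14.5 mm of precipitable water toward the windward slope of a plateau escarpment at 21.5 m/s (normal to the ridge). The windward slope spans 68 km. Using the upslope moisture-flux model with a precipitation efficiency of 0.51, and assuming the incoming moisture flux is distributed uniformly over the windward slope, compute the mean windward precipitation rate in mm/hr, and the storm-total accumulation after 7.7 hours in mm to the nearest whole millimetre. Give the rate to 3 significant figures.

R ≈ 8.42 mm/hr; total ≈ 65 mm

Incoming column moisture flux per unit ridge length: F = V × PW = 21.5 × 14.5 = 311.75 mm·m/s.
Spread over the 68 km slope with efficiency ε = 0.51: R = ε·F/W = 0.51 × 311.75 / 68000 m = 2.338e-03 mm/s.
R = 2.338e-03 × 3600 = 8.42 mm/hr.
Over 7.7 h: total = 8.42 × 7.7 = 64.834 ≈ 65 mm.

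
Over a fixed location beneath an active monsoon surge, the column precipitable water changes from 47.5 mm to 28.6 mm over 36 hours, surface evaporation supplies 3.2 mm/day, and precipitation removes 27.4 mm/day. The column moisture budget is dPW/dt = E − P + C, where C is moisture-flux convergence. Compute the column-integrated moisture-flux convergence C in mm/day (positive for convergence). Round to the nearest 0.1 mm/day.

C ≈ 11.6 mm/day

dPW/dt = (28.6 − 47.5) mm / (36/24 day) = -12.600 mm/day.
C = dPW/dt − E + P = (-12.600) − 3.2 + 27.4 = 11.6 mm/day.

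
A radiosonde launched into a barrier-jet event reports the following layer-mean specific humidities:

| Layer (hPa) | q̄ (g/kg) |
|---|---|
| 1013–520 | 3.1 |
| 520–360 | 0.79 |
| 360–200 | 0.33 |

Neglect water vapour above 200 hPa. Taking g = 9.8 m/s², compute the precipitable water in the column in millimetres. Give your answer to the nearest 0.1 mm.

Precipitable water is the column-integrated vapour mass per unit area: PW = (1/g) Σ q̄ Δp, with q in kg/kg and Δp in Pa (1 kg/m² of water = 1 mm).
Layer 1013–520 hPa: Δp = 493 hPa = 49300 Pa, q̄ = 0.0031 kg/kg → 0.0031 × 49300 / 9.8 = 15.59 mm
Layer 520–360 hPa: Δp = 160 hPa = 16000 Pa, q̄ = 0.00079 kg/kg → 0.00079 × 16000 / 9.8 = 1.29 mm
Layer 360–200 hPa: Δp = 160 hPa = 16000 Pa, q̄ = 0.00033 kg/kg → 0.00033 × 16000 / 9.8 = 0.54 mm
PW = 15.59 + 1.29 + 0.54 = 17.42 ≈ 17.4 mm.

PW ≈ 17.4 mm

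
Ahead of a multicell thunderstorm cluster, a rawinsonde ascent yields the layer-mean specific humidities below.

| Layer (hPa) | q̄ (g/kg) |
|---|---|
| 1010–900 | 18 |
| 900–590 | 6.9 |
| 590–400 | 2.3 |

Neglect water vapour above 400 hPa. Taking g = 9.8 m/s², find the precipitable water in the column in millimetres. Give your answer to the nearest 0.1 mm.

PW ≈ 46.5 mm

Precipitable water is the column-integrated vapour mass per unit area: PW = (1/g) Σ q̄ Δp, with q in kg/kg and Δp in Pa (1 kg/m² of water = 1 mm).
Layer 1010–900 hPa: Δp = 110 hPa = 11000 Pa, q̄ = 0.018 kg/kg → 0.018 × 11000 / 9.8 = 20.20 mm
Layer 900–590 hPa: Δp = 310 hPa = 31000 Pa, q̄ = 0.0069 kg/kg → 0.0069 × 31000 / 9.8 = 21.83 mm
Layer 590–400 hPa: Δp = 190 hPa = 19000 Pa, q̄ = 0.0023 kg/kg → 0.0023 × 19000 / 9.8 = 4.46 mm
PW = 20.20 + 21.83 + 4.46 = 46.49 ≈ 46.5 mm.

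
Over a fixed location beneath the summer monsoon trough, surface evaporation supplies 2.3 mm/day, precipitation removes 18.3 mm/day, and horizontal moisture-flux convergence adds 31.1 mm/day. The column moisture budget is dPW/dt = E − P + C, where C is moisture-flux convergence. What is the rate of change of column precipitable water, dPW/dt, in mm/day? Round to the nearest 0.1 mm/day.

dPW/dt = E − P + C = 2.3 − 18.3 + (31.1) = 15.1 mm/day.

dPW/dt ≈ 15.1 mm/day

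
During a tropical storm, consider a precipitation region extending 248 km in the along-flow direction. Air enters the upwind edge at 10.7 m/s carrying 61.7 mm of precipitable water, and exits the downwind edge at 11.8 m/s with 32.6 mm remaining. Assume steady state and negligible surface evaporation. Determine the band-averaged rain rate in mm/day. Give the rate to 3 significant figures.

Column moisture flux per unit crosswind length is F = V × PW.
Inflow: F_in = 10.7 × 61.7 = 660.19 mm·m/s
Outflow: F_out = 11.8 × 32.6 = 384.68 mm·m/s
Steady-state rate R = (F_in − F_out)/L = (660.19 − 384.68) / 248000 m = 1.111e-03 mm/s.
R = 1.111e-03 × 3600 × 24 = 96.0 mm/day.

R ≈ 96.0 mm/day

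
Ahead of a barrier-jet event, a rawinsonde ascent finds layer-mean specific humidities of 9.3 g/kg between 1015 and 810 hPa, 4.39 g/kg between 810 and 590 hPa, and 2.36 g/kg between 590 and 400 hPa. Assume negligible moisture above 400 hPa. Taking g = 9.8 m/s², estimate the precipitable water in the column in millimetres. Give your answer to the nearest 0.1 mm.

PW ≈ 33.9 mm

Precipitable water is the column-integrated vapour mass per unit area: PW = (1/g) Σ q̄ Δp, with q in kg/kg and Δp in Pa (1 kg/m² of water = 1 mm).
Layer 1015–810 hPa: Δp = 205 hPa = 20500 Pa, q̄ = 0.0093 kg/kg → 0.0093 × 20500 / 9.8 = 19.45 mm
Layer 810–590 hPa: Δp = 220 hPa = 22000 Pa, q̄ = 0.00439 kg/kg → 0.00439 × 22000 / 9.8 = 9.86 mm
Layer 590–400 hPa: Δp = 190 hPa = 19000 Pa, q̄ = 0.00236 kg/kg → 0.00236 × 19000 / 9.8 = 4.58 mm
PW = 19.45 + 9.86 + 4.58 = 33.89 ≈ 33.9 mm.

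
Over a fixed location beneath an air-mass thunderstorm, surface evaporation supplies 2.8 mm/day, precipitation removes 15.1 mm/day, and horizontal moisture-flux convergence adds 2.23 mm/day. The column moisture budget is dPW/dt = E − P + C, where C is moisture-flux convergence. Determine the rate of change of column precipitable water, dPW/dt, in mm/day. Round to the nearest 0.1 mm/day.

dPW/dt = E − P + C = 2.8 − 15.1 + (2.23) = -10.1 mm/day.

dPW/dt ≈ -10.1 mm/day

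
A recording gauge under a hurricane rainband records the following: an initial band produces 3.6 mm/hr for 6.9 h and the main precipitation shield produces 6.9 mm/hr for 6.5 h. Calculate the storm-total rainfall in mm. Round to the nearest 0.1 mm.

total ≈ 69.7 mm

Total = Σ Rᵢ Δtᵢ = 3.6 × 6.9 + 6.9 × 6.5
      = 24.84 + 44.85 = 69.7 mm.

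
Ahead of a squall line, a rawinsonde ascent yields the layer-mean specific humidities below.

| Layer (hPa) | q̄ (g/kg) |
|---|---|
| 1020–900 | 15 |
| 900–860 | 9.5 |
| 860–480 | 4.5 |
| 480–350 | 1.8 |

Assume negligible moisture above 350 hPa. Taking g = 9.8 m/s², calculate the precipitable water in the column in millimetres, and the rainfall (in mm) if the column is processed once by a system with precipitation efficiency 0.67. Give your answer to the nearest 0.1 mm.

Precipitable water is the column-integrated vapour mass per unit area: PW = (1/g) Σ q̄ Δp, with q in kg/kg and Δp in Pa (1 kg/m² of water = 1 mm).
Layer 1020–900 hPa: Δp = 120 hPa = 12000 Pa, q̄ = 0.015 kg/kg → 0.015 × 12000 / 9.8 = 18.37 mm
Layer 900–860 hPa: Δp = 40 hPa = 4000 Pa, q̄ = 0.0095 kg/kg → 0.0095 × 4000 / 9.8 = 3.88 mm
Layer 860–480 hPa: Δp = 380 hPa = 38000 Pa, q̄ = 0.0045 kg/kg → 0.0045 × 38000 / 9.8 = 17.45 mm
Layer 480–350 hPa: Δp = 130 hPa = 13000 Pa, q̄ = 0.0018 kg/kg → 0.0018 × 13000 / 9.8 = 2.39 mm
PW = 18.37 + 3.88 + 17.45 + 2.39 = 42.09 ≈ 42.1 mm.
Rainfall = ε × PW = 0.67 × 42.1 = 28.2 mm.

PW ≈ 42.1 mm; rainfall ≈ 28.2 mm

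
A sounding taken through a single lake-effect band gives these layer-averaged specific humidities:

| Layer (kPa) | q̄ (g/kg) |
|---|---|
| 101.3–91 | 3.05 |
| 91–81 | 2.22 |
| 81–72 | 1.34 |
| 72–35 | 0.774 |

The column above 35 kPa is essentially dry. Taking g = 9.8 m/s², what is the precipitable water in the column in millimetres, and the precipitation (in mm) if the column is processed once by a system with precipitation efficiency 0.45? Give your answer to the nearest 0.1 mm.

PW ≈ 9.6 mm; precipitation ≈ 4.3 mm

Precipitable water is the column-integrated vapour mass per unit area: PW = (1/g) Σ q̄ Δp, with q in kg/kg and Δp in Pa (1 kg/m² of water = 1 mm).
Layer 101.3–91 kPa: Δp = 103 hPa = 10300 Pa, q̄ = 0.00305 kg/kg → 0.00305 × 10300 / 9.8 = 3.21 mm
Layer 91–81 kPa: Δp = 100 hPa = 10000 Pa, q̄ = 0.00222 kg/kg → 0.00222 × 10000 / 9.8 = 2.27 mm
Layer 81–72 kPa: Δp = 90 hPa = 9000 Pa, q̄ = 0.00134 kg/kg → 0.00134 × 9000 / 9.8 = 1.23 mm
Layer 72–35 kPa: Δp = 370 hPa = 37000 Pa, q̄ = 0.000774 kg/kg → 0.000774 × 37000 / 9.8 = 2.92 mm
PW = 3.21 + 2.27 + 1.23 + 2.92 = 9.63 ≈ 9.6 mm.
Precipitation = ε × PW = 0.45 × 9.6 = 4.3 mm.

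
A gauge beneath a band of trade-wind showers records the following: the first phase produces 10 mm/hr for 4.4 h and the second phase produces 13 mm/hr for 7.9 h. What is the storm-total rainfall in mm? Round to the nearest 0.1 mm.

Total = Σ Rᵢ Δtᵢ = 10 × 4.4 + 13 × 7.9
      = 44 + 102.7 = 146.7 mm.

total ≈ 146.7 mm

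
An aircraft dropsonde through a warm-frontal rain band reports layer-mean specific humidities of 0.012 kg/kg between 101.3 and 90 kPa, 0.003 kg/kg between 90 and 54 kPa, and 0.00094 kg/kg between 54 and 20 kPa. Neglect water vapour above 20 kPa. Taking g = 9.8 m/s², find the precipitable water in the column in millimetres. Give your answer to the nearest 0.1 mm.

PW ≈ 28.1 mm

Precipitable water is the column-integrated vapour mass per unit area: PW = (1/g) Σ q̄ Δp, with q in kg/kg and Δp in Pa (1 kg/m² of water = 1 mm).
Layer 101.3–90 kPa: Δp = 113 hPa = 11300 Pa, q̄ = 0.012 kg/kg → 0.012 × 11300 / 9.8 = 13.84 mm
Layer 90–54 kPa: Δp = 360 hPa = 36000 Pa, q̄ = 0.003 kg/kg → 0.003 × 36000 / 9.8 = 11.02 mm
Layer 54–20 kPa: Δp = 340 hPa = 34000 Pa, q̄ = 0.00094 kg/kg → 0.00094 × 34000 / 9.8 = 3.26 mm
PW = 13.84 + 11.02 + 3.26 = 28.12 ≈ 28.1 mm.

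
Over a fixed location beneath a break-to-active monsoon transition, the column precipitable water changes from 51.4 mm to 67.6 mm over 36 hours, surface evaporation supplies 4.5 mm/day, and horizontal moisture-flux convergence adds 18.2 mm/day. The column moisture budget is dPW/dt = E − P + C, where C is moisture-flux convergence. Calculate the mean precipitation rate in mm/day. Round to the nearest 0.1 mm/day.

dPW/dt = (67.6 − 51.4) mm / (36/24 day) = +10.800 mm/day.
P = E + C − dPW/dt = 4.5 + (18.2) − (+10.800) = 11.9 mm/day.

P ≈ 11.9 mm/day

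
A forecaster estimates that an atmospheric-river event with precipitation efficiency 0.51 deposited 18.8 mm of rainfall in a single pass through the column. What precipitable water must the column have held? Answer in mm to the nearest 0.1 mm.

PW = rainfall / ε = 18.8 / 0.51 = 36.9 mm.

PW ≈ 36.9 mm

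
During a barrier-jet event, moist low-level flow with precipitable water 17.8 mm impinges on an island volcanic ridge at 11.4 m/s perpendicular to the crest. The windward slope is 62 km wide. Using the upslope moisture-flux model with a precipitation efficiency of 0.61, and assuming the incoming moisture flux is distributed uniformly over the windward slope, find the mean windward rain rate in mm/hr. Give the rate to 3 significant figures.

Incoming column moisture flux per unit ridge length: F = V × PW = 11.4 × 17.8 = 202.92 mm·m/s.
Spread over the 62 km slope with efficiency ε = 0.61: R = ε·F/W = 0.61 × 202.92 / 62000 m = 1.996e-03 mm/s.
R = 1.996e-03 × 3600 = 7.19 mm/hr.

R ≈ 7.19 mm/hr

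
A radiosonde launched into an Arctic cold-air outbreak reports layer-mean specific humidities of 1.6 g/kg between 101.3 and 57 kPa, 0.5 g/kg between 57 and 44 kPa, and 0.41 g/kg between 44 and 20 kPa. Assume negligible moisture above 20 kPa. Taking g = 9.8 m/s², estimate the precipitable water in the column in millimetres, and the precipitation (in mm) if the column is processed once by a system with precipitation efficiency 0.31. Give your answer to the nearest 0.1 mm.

PW ≈ 8.9 mm; precipitation ≈ 2.8 mm

Precipitable water is the column-integrated vapour mass per unit area: PW = (1/g) Σ q̄ Δp, with q in kg/kg and Δp in Pa (1 kg/m² of water = 1 mm).
Layer 101.3–57 kPa: Δp = 443 hPa = 44300 Pa, q̄ = 0.0016 kg/kg → 0.0016 × 44300 / 9.8 = 7.23 mm
Layer 57–44 kPa: Δp = 130 hPa = 13000 Pa, q̄ = 0.0005 kg/kg → 0.0005 × 13000 / 9.8 = 0.66 mm
Layer 44–20 kPa: Δp = 240 hPa = 24000 Pa, q̄ = 0.00041 kg/kg → 0.00041 × 24000 / 9.8 = 1.00 mm
PW = 7.23 + 0.66 + 1.00 = 8.89 ≈ 8.9 mm.
Precipitation = ε × PW = 0.31 × 8.9 = 2.8 mm.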